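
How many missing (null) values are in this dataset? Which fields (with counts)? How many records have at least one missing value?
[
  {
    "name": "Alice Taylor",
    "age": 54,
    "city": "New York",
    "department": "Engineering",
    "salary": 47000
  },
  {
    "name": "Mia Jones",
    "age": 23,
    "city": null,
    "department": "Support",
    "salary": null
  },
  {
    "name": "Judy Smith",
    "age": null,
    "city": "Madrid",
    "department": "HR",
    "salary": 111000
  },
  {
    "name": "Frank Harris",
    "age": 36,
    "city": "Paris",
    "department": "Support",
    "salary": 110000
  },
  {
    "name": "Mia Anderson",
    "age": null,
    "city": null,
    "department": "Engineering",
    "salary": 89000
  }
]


Checking for missing (null) values in 5 records:

  Alice Taylor: complete
  Mia Jones: city, salary
  Judy Smith: age
  Frank Harris: complete
  Mia Anderson: age, city

Per field:
  name: 0 missing
  age: 2 missing
  city: 2 missing
  department: 0 missing
  salary: 1 missing

Total missing values: 5
Records with any missing: 3

5 missing values (age: 2, city: 2, salary: 1); 3 incomplete records


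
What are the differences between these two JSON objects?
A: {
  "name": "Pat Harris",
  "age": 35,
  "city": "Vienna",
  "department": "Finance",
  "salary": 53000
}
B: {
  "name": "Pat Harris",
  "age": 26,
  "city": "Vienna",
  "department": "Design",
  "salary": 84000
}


Comparing each field (in key order):
  name: same
  age: DIFFERENT
  city: same
  department: DIFFERENT
  salary: DIFFERENT
Differences:
  age: 35 -> 26
  department: Finance -> Design
  salary: 53000 -> 84000

3 field(s) changed

3 changes: age, department, salary


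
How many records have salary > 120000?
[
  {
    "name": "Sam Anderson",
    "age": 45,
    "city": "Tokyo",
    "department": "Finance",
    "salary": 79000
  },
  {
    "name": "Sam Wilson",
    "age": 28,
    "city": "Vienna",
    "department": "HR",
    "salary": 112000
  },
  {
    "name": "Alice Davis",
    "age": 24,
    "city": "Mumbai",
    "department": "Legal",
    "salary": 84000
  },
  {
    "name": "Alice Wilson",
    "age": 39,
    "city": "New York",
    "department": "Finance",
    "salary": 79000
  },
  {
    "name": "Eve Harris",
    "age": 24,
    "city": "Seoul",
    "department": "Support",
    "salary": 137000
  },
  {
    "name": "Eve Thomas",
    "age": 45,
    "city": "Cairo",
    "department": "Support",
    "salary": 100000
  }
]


Data: 6 records
Condition: salary > 120000

Checking each record:
  Sam Anderson: 79000
  Sam Wilson: 112000
  Alice Davis: 84000
  Alice Wilson: 79000
  Eve Harris: 137000 MATCH
  Eve Thomas: 100000

Count: 1

1


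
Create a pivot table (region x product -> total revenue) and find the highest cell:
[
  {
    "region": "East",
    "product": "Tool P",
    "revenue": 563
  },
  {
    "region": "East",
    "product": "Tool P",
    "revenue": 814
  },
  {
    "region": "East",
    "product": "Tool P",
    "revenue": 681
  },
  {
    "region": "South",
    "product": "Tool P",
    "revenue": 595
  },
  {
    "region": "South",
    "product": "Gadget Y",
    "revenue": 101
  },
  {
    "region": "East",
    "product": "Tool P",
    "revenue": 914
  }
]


Pivot: region (rows) x product (columns) -> total revenue

     Gadget Y      Tool P      
East             0          2972  
South          101           595  

Highest: East / Tool P = $2972

East / Tool P = $2972


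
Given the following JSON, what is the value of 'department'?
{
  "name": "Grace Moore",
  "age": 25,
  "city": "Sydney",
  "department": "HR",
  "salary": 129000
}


Looking up field 'department'
Value: HR

HR


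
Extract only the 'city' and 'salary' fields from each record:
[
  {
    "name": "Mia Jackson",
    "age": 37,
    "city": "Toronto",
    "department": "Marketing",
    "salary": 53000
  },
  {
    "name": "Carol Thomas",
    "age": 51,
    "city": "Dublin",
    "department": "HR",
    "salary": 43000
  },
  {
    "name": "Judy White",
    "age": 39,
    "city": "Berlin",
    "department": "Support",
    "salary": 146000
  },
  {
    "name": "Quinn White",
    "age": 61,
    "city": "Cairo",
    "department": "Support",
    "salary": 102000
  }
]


Original: 4 records with fields: name, age, city, department, salary
Keep: ['city', 'salary']
Drop: ['name', 'age', 'department']
Result: 4 records, 2 fields each

[
  {
    "city": "Toronto",
    "salary": 53000
  },
  {
    "city": "Dublin",
    "salary": 43000
  },
  {
    "city": "Berlin",
    "salary": 146000
  },
  {
    "city": "Cairo",
    "salary": 102000
  }
]


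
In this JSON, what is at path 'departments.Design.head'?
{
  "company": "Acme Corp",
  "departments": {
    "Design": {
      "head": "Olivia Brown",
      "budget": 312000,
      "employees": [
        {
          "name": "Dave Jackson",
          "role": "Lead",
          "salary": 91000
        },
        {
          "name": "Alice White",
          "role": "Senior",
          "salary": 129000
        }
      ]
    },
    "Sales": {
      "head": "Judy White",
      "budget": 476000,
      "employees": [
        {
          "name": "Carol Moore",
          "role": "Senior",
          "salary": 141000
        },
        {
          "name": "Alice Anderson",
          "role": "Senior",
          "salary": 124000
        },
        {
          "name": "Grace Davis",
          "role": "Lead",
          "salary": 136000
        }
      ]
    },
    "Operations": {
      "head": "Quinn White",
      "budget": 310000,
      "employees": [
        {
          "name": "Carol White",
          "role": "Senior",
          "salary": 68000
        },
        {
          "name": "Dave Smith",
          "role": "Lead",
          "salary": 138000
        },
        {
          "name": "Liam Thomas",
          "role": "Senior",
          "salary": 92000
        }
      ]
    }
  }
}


Path: departments.Design.head

Navigate:
  -> departments
  -> Design
  -> head = 'Olivia Brown'

Olivia Brown


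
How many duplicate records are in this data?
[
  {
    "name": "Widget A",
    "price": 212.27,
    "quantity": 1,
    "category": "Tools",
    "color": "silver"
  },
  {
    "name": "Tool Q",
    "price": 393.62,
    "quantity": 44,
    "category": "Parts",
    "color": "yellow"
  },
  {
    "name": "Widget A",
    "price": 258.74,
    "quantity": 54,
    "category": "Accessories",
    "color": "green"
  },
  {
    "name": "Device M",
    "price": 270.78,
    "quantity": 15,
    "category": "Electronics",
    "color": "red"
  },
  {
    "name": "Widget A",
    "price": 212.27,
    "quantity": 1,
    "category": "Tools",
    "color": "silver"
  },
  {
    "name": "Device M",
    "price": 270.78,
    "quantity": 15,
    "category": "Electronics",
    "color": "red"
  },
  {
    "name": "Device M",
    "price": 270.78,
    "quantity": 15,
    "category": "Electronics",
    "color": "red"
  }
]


Checking 7 records for duplicates:

  Row 1: Widget A ($212.27, qty 1)
  Row 2: Tool Q ($393.62, qty 44)
  Row 3: Widget A ($258.74, qty 54)
  Row 4: Device M ($270.78, qty 15)
  Row 5: Widget A ($212.27, qty 1) <-- DUPLICATE
  Row 6: Device M ($270.78, qty 15) <-- DUPLICATE
  Row 7: Device M ($270.78, qty 15) <-- DUPLICATE

Duplicates found: 3
Unique records: 4

3 duplicates, 4 unique


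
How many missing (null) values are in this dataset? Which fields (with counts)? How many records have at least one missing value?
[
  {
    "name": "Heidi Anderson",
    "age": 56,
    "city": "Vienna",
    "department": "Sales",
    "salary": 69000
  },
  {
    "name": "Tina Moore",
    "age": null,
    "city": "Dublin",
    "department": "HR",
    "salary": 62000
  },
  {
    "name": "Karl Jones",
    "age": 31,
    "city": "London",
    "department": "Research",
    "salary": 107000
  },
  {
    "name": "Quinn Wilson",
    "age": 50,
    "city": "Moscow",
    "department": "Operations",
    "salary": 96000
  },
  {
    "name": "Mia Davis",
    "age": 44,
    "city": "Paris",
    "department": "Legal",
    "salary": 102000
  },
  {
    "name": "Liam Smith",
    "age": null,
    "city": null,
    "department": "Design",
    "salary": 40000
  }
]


Checking for missing (null) values in 6 records:

  Heidi Anderson: complete
  Tina Moore: age
  Karl Jones: complete
  Quinn Wilson: complete
  Mia Davis: complete
  Liam Smith: age, city

Per field:
  name: 0 missing
  age: 2 missing
  city: 1 missing
  department: 0 missing
  salary: 0 missing

Total missing values: 3
Records with any missing: 2

3 missing values (age: 2, city: 1); 2 incomplete records


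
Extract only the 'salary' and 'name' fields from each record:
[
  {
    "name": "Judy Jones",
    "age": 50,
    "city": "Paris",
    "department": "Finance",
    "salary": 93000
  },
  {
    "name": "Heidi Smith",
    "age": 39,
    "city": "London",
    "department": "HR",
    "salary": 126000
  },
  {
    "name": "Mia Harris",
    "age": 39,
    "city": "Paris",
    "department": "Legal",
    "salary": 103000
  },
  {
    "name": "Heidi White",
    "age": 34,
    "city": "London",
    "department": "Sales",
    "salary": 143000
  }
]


Original: 4 records with fields: name, age, city, department, salary
Keep: ['salary', 'name']
Drop: ['age', 'city', 'department']
Result: 4 records, 2 fields each

[
  {
    "salary": 93000,
    "name": "Judy Jones"
  },
  {
    "salary": 126000,
    "name": "Heidi Smith"
  },
  {
    "salary": 103000,
    "name": "Mia Harris"
  },
  {
    "salary": 143000,
    "name": "Heidi White"
  }
]


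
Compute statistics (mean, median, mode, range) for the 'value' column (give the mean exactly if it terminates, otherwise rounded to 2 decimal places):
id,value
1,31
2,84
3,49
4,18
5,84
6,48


Data: [31, 84, 49, 18, 84, 48]
Count: 6
Sum: 314
Mean: 314/6 ≈ 52.33 (rounded to 2 decimal places)
Sorted: [18, 31, 48, 49, 84, 84]
Median: 48.5
Mode: 84 (2 times)
Range: 84 - 18 = 66
Min: 18, Max: 84

mean≈52.33, median=48.5, mode=84, range=66


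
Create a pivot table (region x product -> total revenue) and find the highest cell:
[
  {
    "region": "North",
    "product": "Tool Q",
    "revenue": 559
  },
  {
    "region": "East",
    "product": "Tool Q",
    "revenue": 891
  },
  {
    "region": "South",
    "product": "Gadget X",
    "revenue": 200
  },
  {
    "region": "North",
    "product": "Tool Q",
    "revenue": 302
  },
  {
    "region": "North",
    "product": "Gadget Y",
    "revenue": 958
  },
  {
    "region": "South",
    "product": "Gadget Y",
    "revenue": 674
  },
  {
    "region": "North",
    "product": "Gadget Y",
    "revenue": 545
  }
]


Pivot: region (rows) x product (columns) -> total revenue

     Gadget X      Gadget Y      Tool Q      
East             0             0           891  
North            0          1503           861  
South          200           674             0  

Highest: North / Gadget Y = $1503

North / Gadget Y = $1503


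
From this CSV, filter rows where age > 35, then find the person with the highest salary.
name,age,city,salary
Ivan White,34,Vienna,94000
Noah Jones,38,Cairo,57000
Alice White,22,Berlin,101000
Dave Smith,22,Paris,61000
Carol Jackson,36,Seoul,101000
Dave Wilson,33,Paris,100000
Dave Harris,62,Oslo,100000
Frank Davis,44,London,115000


Filter: age > 35
Sort by: salary (descending)

Filtered records (4):
  Frank Davis, age 44, salary $115000
  Carol Jackson, age 36, salary $101000
  Dave Harris, age 62, salary $100000
  Noah Jones, age 38, salary $57000

Highest salary: Frank Davis ($115000)

Frank Davis


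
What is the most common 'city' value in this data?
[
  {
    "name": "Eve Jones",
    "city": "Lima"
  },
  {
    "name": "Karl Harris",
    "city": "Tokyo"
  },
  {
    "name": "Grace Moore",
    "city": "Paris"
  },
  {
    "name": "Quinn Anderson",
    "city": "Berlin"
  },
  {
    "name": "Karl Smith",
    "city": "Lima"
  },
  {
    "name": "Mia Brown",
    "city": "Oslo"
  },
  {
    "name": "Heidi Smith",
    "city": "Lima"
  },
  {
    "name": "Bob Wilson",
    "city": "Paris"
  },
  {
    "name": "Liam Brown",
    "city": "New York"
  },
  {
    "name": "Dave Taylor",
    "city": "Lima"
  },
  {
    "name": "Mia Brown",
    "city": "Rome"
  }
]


Counting 'city' values across 11 records:

  Lima: 4 ####
  Paris: 2 ##
  Tokyo: 1 #
  Berlin: 1 #
  Oslo: 1 #
  New York: 1 #
  Rome: 1 #

Most common: Lima (4 times)

Lima (4 times)


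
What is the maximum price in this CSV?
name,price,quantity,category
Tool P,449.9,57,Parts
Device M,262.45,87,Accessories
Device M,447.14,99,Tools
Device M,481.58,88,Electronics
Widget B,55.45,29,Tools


Computing maximum price:
Values: [449.9, 262.45, 447.14, 481.58, 55.45]
Max = 481.58

481.58


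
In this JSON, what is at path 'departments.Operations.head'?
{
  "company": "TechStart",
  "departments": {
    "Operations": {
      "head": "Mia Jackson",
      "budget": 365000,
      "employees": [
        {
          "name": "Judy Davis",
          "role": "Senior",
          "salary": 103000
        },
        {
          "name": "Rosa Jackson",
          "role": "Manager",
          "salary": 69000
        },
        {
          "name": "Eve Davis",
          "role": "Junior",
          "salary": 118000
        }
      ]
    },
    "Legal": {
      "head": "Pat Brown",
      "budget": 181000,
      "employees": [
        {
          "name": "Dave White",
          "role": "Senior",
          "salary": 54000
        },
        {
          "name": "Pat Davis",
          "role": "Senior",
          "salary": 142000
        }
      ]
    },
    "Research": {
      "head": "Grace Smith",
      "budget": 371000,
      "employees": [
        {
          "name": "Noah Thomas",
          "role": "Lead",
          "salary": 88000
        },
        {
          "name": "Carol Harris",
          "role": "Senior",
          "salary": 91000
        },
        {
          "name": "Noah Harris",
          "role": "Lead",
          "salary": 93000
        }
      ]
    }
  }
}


Path: departments.Operations.head

Navigate:
  -> departments
  -> Operations
  -> head = 'Mia Jackson'

Mia Jackson


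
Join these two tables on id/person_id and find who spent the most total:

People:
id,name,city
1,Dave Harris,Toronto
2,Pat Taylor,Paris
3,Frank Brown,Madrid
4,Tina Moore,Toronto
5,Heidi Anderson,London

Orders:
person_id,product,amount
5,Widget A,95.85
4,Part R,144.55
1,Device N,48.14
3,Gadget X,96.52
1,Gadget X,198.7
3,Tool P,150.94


Join on: people.id = orders.person_id

Joined rows:
  Heidi Anderson (London) bought Widget A for $95.85
  Tina Moore (Toronto) bought Part R for $144.55
  Dave Harris (Toronto) bought Device N for $48.14
  Frank Brown (Madrid) bought Gadget X for $96.52
  Dave Harris (Toronto) bought Gadget X for $198.7
  Frank Brown (Madrid) bought Tool P for $150.94

Total per person:
  Frank Brown: $247.46
  Dave Harris: $246.84
  Tina Moore: $144.55
  Heidi Anderson: $95.85

Top spender: Frank Brown ($247.46)

Frank Brown ($247.46)


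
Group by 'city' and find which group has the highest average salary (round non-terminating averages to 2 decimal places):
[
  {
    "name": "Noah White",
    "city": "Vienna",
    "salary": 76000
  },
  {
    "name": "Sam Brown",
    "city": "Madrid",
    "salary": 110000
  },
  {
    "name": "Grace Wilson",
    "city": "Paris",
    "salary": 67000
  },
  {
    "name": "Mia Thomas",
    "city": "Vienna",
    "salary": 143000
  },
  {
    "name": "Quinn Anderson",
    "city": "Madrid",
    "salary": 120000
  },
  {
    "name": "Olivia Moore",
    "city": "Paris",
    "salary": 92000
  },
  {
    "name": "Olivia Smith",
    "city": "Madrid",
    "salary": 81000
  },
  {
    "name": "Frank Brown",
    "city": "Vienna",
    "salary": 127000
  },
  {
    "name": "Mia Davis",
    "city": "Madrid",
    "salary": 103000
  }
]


Group by: city

Groups:
  Madrid: 4 people, avg salary = 414000/4 = $103500
  Paris: 2 people, avg salary = 159000/2 = $79500
  Vienna: 3 people, avg salary = 346000/3 ≈ $115333.33

Highest average salary: Vienna (≈$115333.33)

Vienna (≈$115333.33)


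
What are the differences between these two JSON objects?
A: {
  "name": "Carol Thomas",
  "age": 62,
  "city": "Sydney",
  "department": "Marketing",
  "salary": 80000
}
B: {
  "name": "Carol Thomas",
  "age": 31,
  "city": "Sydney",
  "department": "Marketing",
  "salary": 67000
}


Comparing each field (in key order):
  name: same
  age: DIFFERENT
  city: same
  department: same
  salary: DIFFERENT
Differences:
  age: 62 -> 31
  salary: 80000 -> 67000

2 field(s) changed

2 changes: age, salary


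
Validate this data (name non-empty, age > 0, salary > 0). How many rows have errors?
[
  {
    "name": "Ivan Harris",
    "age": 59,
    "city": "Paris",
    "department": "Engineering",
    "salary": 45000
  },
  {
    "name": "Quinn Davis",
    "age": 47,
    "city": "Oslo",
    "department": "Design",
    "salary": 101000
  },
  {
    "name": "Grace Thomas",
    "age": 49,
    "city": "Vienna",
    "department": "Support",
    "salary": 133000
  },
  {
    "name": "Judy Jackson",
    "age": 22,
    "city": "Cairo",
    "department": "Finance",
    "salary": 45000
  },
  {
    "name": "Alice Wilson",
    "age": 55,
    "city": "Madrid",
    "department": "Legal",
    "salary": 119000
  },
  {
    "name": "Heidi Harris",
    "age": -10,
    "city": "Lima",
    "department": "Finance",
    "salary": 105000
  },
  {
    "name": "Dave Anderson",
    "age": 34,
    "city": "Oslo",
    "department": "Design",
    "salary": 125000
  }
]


Validating 7 records:
Rules: name non-empty, age > 0, salary > 0

  Row 1 (Ivan Harris): OK
  Row 2 (Quinn Davis): OK
  Row 3 (Grace Thomas): OK
  Row 4 (Judy Jackson): OK
  Row 5 (Alice Wilson): OK
  Row 6 (Heidi Harris): negative age: -10
  Row 7 (Dave Anderson): OK

Total errors: 1

1 errors


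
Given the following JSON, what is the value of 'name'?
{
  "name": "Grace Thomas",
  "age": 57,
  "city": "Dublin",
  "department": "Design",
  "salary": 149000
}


Looking up field 'name'
Value: Grace Thomas

Grace Thomas


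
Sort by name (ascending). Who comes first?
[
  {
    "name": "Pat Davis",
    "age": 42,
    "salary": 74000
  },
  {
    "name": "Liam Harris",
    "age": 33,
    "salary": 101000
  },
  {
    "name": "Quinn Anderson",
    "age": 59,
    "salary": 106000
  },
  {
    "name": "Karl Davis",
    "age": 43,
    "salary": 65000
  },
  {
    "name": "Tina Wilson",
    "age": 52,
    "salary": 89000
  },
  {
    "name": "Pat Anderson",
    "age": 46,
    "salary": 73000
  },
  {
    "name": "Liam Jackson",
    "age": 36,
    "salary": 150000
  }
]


Sort by: name (ascending)

Sorted order:
  1. Karl Davis (name = Karl Davis)
  2. Liam Harris (name = Liam Harris)
  3. Liam Jackson (name = Liam Jackson)
  4. Pat Anderson (name = Pat Anderson)
  5. Pat Davis (name = Pat Davis)
  6. Quinn Anderson (name = Quinn Anderson)
  7. Tina Wilson (name = Tina Wilson)

First: Karl Davis

Karl Davis


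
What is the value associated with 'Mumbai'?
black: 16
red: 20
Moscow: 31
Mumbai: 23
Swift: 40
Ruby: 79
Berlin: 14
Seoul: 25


Looking up key 'Mumbai'
Value: 23

23


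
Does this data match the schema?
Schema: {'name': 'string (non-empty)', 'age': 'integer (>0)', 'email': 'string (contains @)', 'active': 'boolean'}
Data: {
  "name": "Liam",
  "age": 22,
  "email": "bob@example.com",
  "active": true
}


Validating each field against schema:
  name: OK (non-empty string)
  age: OK (positive integer)
  email: OK (string with @)
  active: OK (boolean)

Result: VALID

VALID


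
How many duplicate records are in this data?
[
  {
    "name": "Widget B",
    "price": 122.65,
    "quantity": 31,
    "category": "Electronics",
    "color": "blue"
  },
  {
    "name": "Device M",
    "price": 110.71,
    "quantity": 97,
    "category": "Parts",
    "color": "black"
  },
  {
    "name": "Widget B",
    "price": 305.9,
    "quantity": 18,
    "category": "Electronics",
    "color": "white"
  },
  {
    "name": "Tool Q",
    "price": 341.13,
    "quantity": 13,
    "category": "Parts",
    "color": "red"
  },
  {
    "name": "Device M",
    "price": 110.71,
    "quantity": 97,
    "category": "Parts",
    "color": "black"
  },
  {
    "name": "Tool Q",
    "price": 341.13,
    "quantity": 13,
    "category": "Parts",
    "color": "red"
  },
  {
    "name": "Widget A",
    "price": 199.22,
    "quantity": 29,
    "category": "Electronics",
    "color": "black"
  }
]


Checking 7 records for duplicates:

  Row 1: Widget B ($122.65, qty 31)
  Row 2: Device M ($110.71, qty 97)
  Row 3: Widget B ($305.9, qty 18)
  Row 4: Tool Q ($341.13, qty 13)
  Row 5: Device M ($110.71, qty 97) <-- DUPLICATE
  Row 6: Tool Q ($341.13, qty 13) <-- DUPLICATE
  Row 7: Widget A ($199.22, qty 29)

Duplicates found: 2
Unique records: 5

2 duplicates, 5 unique


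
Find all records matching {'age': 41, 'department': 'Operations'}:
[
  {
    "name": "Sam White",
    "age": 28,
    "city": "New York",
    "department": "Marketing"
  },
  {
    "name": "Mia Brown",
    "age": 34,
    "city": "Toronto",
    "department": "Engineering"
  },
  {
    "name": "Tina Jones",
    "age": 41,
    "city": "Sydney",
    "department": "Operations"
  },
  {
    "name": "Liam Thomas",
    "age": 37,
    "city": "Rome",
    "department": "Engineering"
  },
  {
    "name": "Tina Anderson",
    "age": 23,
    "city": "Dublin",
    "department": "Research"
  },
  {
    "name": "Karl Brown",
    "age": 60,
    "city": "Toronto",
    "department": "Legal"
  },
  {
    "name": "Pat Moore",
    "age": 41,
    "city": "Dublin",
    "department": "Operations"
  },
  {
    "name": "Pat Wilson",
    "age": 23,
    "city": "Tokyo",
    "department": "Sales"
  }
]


Search criteria: {'age': 41, 'department': 'Operations'}

Checking 8 records:
  Sam White: {age: 28, department: Marketing}
  Mia Brown: {age: 34, department: Engineering}
  Tina Jones: {age: 41, department: Operations} <-- MATCH
  Liam Thomas: {age: 37, department: Engineering}
  Tina Anderson: {age: 23, department: Research}
  Karl Brown: {age: 60, department: Legal}
  Pat Moore: {age: 41, department: Operations} <-- MATCH
  Pat Wilson: {age: 23, department: Sales}

Matches: ["Tina Jones", "Pat Moore"]

["Tina Jones", "Pat Moore"]


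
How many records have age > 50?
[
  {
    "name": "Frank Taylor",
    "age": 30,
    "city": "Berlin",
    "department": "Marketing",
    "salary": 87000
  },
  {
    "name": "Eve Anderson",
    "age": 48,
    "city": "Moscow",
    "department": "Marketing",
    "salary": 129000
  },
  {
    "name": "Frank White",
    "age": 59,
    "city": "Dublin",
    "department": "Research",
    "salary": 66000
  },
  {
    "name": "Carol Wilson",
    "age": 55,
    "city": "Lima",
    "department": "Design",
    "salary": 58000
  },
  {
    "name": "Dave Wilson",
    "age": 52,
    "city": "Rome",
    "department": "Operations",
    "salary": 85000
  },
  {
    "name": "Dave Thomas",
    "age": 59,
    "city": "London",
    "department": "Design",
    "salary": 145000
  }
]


Data: 6 records
Condition: age > 50

Checking each record:
  Frank Taylor: 30
  Eve Anderson: 48
  Frank White: 59 MATCH
  Carol Wilson: 55 MATCH
  Dave Wilson: 52 MATCH
  Dave Thomas: 59 MATCH

Count: 4

4


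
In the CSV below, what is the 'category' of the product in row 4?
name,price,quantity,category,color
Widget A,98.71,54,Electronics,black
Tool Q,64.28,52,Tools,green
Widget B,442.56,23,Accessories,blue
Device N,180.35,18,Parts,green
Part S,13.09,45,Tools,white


Query: Row 4 ('Device N'), column 'category'
Value: Parts

Parts


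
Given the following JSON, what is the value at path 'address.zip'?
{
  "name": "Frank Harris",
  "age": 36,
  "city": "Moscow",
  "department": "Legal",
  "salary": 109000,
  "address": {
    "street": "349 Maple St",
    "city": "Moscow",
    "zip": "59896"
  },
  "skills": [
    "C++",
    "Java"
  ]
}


Query: address.zip
Path: address -> zip
Value: 59896

59896


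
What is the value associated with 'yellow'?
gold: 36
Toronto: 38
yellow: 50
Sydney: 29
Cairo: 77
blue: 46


Looking up key 'yellow'
Value: 50

50


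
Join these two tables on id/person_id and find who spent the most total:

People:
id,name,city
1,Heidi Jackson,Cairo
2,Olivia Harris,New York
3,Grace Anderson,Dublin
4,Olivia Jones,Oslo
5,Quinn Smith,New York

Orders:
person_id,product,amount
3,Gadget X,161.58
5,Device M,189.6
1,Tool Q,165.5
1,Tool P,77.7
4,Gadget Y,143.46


Join on: people.id = orders.person_id

Joined rows:
  Grace Anderson (Dublin) bought Gadget X for $161.58
  Quinn Smith (New York) bought Device M for $189.6
  Heidi Jackson (Cairo) bought Tool Q for $165.5
  Heidi Jackson (Cairo) bought Tool P for $77.7
  Olivia Jones (Oslo) bought Gadget Y for $143.46

Total per person:
  Heidi Jackson: $243.20
  Quinn Smith: $189.60
  Grace Anderson: $161.58
  Olivia Jones: $143.46

Top spender: Heidi Jackson ($243.20)

Heidi Jackson ($243.20)


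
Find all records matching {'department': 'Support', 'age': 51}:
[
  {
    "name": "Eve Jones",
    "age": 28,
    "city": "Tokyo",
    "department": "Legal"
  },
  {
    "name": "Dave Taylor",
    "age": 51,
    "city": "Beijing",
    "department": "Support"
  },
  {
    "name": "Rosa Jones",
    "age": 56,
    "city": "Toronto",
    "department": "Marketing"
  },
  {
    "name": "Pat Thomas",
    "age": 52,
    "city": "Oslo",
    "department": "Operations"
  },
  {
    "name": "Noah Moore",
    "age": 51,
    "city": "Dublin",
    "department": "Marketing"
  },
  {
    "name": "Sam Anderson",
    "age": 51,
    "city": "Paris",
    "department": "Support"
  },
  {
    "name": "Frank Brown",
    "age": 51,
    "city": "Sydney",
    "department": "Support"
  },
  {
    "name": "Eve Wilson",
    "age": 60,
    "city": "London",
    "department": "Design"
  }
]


Search criteria: {'department': 'Support', 'age': 51}

Checking 8 records:
  Eve Jones: {department: Legal, age: 28}
  Dave Taylor: {department: Support, age: 51} <-- MATCH
  Rosa Jones: {department: Marketing, age: 56}
  Pat Thomas: {department: Operations, age: 52}
  Noah Moore: {department: Marketing, age: 51}
  Sam Anderson: {department: Support, age: 51} <-- MATCH
  Frank Brown: {department: Support, age: 51} <-- MATCH
  Eve Wilson: {department: Design, age: 60}

Matches: ["Dave Taylor", "Sam Anderson", "Frank Brown"]

["Dave Taylor", "Sam Anderson", "Frank Brown"]


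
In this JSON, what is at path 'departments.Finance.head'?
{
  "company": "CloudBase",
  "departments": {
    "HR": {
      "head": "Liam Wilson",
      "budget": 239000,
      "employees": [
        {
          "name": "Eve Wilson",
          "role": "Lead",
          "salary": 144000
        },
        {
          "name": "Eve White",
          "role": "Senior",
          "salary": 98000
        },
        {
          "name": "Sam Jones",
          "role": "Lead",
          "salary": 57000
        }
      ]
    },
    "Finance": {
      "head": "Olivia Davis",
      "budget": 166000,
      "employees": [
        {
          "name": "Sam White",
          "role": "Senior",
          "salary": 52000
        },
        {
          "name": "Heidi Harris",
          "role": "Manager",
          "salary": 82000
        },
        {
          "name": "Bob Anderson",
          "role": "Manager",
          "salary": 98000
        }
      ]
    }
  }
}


Path: departments.Finance.head

Navigate:
  -> departments
  -> Finance
  -> head = 'Olivia Davis'

Olivia Davis


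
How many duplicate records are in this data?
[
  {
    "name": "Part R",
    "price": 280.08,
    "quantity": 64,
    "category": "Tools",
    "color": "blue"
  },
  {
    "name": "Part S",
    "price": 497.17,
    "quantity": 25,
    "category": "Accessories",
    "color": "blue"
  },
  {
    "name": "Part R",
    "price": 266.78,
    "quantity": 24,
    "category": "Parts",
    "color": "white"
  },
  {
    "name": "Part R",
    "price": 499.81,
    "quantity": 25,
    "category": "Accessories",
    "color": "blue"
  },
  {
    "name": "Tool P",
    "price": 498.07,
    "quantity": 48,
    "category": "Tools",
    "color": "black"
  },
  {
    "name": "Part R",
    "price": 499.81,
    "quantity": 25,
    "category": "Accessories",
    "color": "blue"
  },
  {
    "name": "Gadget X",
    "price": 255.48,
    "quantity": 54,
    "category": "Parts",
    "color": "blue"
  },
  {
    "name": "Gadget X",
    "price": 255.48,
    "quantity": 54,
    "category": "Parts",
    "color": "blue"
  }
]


Checking 8 records for duplicates:

  Row 1: Part R ($280.08, qty 64)
  Row 2: Part S ($497.17, qty 25)
  Row 3: Part R ($266.78, qty 24)
  Row 4: Part R ($499.81, qty 25)
  Row 5: Tool P ($498.07, qty 48)
  Row 6: Part R ($499.81, qty 25) <-- DUPLICATE
  Row 7: Gadget X ($255.48, qty 54)
  Row 8: Gadget X ($255.48, qty 54) <-- DUPLICATE

Duplicates found: 2
Unique records: 6

2 duplicates, 6 unique


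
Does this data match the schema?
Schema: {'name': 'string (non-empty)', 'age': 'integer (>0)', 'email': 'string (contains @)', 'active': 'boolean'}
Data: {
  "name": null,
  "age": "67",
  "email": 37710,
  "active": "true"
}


Validating each field against schema:
  name: FAIL (null is not a string)
  age: FAIL ("67" is not an integer)
  email: FAIL (37710 is not a string)
  active: FAIL ("true" is not a boolean)

Result: INVALID (4 errors: name, age, email, active)

INVALID (4 errors: name, age, email, active)


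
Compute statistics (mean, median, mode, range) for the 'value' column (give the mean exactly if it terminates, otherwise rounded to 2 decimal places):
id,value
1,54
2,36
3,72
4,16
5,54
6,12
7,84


Data: [54, 36, 72, 16, 54, 12, 84]
Count: 7
Sum: 328
Mean: 328/7 ≈ 46.86 (rounded to 2 decimal places)
Sorted: [12, 16, 36, 54, 54, 72, 84]
Median: 54.0
Mode: 54 (2 times)
Range: 84 - 12 = 72
Min: 12, Max: 84

mean≈46.86, median=54.0, mode=54, range=72


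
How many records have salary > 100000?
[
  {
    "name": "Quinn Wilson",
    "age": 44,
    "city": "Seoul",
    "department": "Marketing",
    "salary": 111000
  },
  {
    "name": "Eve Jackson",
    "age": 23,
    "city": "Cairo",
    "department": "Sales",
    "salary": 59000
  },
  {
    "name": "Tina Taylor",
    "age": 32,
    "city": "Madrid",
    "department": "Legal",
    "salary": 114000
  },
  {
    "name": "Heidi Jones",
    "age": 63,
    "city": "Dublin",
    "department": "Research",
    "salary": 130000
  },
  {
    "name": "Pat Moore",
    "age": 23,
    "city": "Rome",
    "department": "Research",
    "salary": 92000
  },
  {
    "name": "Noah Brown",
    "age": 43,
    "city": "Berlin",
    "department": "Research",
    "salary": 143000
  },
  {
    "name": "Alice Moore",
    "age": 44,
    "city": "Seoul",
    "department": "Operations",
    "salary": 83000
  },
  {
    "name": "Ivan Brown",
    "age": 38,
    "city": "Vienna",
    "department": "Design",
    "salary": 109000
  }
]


Data: 8 records
Condition: salary > 100000

Checking each record:
  Quinn Wilson: 111000 MATCH
  Eve Jackson: 59000
  Tina Taylor: 114000 MATCH
  Heidi Jones: 130000 MATCH
  Pat Moore: 92000
  Noah Brown: 143000 MATCH
  Alice Moore: 83000
  Ivan Brown: 109000 MATCH

Count: 5

5


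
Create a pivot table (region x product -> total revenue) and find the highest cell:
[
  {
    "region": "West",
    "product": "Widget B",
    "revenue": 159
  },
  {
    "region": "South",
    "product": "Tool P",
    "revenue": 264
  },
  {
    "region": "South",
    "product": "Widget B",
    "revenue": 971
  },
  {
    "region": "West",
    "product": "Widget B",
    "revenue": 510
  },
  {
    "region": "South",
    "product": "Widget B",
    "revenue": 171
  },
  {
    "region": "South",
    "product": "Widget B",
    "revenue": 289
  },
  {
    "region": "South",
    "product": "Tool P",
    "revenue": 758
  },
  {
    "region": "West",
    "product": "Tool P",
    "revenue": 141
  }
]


Pivot: region (rows) x product (columns) -> total revenue

     Tool P        Widget B    
South         1022          1431  
West           141           669  

Highest: South / Widget B = $1431

South / Widget B = $1431


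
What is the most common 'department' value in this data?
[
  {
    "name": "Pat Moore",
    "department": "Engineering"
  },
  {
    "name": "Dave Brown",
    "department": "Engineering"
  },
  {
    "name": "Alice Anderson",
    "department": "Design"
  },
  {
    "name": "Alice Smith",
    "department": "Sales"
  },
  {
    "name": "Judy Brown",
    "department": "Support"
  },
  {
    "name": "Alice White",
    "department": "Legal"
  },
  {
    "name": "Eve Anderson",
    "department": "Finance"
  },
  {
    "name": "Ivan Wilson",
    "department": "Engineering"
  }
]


Counting 'department' values across 8 records:

  Engineering: 3 ###
  Design: 1 #
  Sales: 1 #
  Support: 1 #
  Legal: 1 #
  Finance: 1 #

Most common: Engineering (3 times)

Engineering (3 times)


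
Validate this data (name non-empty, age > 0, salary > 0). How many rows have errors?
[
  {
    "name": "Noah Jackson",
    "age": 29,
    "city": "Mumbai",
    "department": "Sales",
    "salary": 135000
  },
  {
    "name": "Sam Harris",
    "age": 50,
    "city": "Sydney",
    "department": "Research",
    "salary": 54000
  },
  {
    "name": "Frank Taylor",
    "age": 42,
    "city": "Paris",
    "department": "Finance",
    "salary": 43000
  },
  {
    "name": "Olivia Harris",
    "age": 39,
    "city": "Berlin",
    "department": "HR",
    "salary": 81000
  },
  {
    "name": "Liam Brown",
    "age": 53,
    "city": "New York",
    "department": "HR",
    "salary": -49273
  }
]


Validating 5 records:
Rules: name non-empty, age > 0, salary > 0

  Row 1 (Noah Jackson): OK
  Row 2 (Sam Harris): OK
  Row 3 (Frank Taylor): OK
  Row 4 (Olivia Harris): OK
  Row 5 (Liam Brown): negative salary: -49273

Total errors: 1

1 errors


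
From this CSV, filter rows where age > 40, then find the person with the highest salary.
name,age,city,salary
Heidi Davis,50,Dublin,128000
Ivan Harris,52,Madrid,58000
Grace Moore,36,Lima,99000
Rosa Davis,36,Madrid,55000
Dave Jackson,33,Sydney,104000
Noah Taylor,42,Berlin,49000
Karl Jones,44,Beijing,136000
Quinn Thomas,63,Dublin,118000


Filter: age > 40
Sort by: salary (descending)

Filtered records (5):
  Karl Jones, age 44, salary $136000
  Heidi Davis, age 50, salary $128000
  Quinn Thomas, age 63, salary $118000
  Ivan Harris, age 52, salary $58000
  Noah Taylor, age 42, salary $49000

Highest salary: Karl Jones ($136000)

Karl Jones


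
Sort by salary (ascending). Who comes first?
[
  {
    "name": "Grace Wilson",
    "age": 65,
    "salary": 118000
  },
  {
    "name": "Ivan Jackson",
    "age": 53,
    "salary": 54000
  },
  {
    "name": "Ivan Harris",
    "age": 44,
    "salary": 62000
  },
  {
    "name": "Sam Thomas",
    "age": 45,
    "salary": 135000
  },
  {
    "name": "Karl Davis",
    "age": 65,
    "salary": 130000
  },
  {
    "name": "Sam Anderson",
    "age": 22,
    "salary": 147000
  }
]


Sort by: salary (ascending)

Sorted order:
  1. Ivan Jackson (salary = 54000)
  2. Ivan Harris (salary = 62000)
  3. Grace Wilson (salary = 118000)
  4. Karl Davis (salary = 130000)
  5. Sam Thomas (salary = 135000)
  6. Sam Anderson (salary = 147000)

First: Ivan Jackson

Ivan Jackson


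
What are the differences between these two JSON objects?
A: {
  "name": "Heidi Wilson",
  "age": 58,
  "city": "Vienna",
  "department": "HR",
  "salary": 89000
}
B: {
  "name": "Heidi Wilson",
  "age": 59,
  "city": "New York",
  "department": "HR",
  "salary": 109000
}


Comparing each field (in key order):
  name: same
  age: DIFFERENT
  city: DIFFERENT
  department: same
  salary: DIFFERENT
Differences:
  age: 58 -> 59
  city: Vienna -> New York
  salary: 89000 -> 109000

3 field(s) changed

3 changes: age, city, salary


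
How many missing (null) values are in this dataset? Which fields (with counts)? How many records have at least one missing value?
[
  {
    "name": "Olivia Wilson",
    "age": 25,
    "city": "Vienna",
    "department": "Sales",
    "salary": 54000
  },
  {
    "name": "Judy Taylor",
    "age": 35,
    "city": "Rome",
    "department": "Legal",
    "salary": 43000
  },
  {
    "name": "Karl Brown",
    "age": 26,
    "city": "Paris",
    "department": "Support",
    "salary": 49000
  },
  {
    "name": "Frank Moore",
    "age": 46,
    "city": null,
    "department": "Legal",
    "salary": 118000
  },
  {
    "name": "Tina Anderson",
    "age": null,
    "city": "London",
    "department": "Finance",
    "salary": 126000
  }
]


Checking for missing (null) values in 5 records:

  Olivia Wilson: complete
  Judy Taylor: complete
  Karl Brown: complete
  Frank Moore: city
  Tina Anderson: age

Per field:
  name: 0 missing
  age: 1 missing
  city: 1 missing
  department: 0 missing
  salary: 0 missing

Total missing values: 2
Records with any missing: 2

2 missing values (age: 1, city: 1); 2 incomplete records


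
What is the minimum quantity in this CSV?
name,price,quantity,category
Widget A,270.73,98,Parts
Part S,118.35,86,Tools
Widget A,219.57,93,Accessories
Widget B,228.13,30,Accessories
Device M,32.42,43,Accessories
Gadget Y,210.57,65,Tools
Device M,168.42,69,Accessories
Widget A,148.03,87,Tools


Computing minimum quantity:
Values: [98, 86, 93, 30, 43, 65, 69, 87]
Min = 30

30


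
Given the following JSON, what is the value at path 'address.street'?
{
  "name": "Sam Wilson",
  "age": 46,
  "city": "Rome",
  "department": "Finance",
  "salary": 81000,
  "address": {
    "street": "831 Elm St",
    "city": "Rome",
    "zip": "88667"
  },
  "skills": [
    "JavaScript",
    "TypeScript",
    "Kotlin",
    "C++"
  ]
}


Query: address.street
Path: address -> street
Value: 831 Elm St

831 Elm St


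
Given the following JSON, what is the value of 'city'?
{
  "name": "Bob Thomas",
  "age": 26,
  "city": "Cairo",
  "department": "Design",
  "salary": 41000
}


Looking up field 'city'
Value: Cairo

Cairo


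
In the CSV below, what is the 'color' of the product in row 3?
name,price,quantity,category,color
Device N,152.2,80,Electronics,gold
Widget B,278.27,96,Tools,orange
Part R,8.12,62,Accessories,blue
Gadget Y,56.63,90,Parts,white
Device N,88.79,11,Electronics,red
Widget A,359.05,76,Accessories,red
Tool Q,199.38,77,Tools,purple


Query: Row 3 ('Part R'), column 'color'
Value: blue

blue


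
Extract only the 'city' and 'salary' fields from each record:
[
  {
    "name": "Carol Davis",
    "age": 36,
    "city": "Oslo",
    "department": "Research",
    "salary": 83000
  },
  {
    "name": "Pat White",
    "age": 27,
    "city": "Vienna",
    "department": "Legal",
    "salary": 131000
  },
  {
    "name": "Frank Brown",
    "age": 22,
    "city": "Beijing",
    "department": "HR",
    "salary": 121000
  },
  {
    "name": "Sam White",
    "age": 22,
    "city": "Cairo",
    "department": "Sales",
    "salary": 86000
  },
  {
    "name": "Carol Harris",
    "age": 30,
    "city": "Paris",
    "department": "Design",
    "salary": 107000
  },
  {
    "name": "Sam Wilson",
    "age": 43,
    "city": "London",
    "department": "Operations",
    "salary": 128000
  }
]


Original: 6 records with fields: name, age, city, department, salary
Keep: ['city', 'salary']
Drop: ['name', 'age', 'department']
Result: 6 records, 2 fields each

[
  {
    "city": "Oslo",
    "salary": 83000
  },
  {
    "city": "Vienna",
    "salary": 131000
  },
  {
    "city": "Beijing",
    "salary": 121000
  },
  {
    "city": "Cairo",
    "salary": 86000
  },
  {
    "city": "Paris",
    "salary": 107000
  },
  {
    "city": "London",
    "salary": 128000
  }
]


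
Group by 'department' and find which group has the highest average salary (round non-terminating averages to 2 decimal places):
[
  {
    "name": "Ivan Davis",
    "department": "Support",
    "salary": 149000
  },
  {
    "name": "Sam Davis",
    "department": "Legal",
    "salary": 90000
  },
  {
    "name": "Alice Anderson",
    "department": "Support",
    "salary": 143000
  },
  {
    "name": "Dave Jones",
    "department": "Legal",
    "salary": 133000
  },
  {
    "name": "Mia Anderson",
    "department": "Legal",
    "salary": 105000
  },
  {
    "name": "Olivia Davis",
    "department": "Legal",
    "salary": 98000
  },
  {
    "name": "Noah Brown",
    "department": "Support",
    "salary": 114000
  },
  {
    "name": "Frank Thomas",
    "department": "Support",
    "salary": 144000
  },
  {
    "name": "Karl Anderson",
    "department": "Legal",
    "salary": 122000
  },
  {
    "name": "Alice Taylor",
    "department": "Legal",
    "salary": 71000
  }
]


Group by: department

Groups:
  Legal: 6 people, avg salary = 619000/6 ≈ $103166.67
  Support: 4 people, avg salary = 550000/4 = $137500

Highest average salary: Support ($137500)

Support ($137500)
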